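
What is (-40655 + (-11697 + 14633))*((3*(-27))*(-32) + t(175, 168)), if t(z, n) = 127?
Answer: -102557961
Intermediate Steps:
(-40655 + (-11697 + 14633))*((3*(-27))*(-32) + t(175, 168)) = (-40655 + (-11697 + 14633))*((3*(-27))*(-32) + 127) = (-40655 + 2936)*(-81*(-32) + 127) = -37719*(2592 + 127) = -37719*2719 = -102557961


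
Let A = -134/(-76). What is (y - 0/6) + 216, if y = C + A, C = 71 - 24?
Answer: 10061/38 ≈ 264.76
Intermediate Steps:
C = 47
A = 67/38 (A = -134*(-1/76) = 67/38 ≈ 1.7632)
y = 1853/38 (y = 47 + 67/38 = 1853/38 ≈ 48.763)
(y - 0/6) + 216 = (1853/38 - 0/6) + 216 = (1853/38 - 3*0) + 216 = (1853/38 + 0) + 216 = 1853/38 + 216 = 10061/38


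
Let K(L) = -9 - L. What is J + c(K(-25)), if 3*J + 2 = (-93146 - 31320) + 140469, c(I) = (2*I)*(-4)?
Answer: 15617/3 ≈ 5205.7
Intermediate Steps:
c(I) = -8*I
J = 16001/3 (J = -⅔ + ((-93146 - 31320) + 140469)/3 = -⅔ + (-124466 + 140469)/3 = -⅔ + (⅓)*16003 = -⅔ + 16003/3 = 16001/3 ≈ 5333.7)
J + c(K(-25)) = 16001/3 - 8*(-9 - 1*(-25)) = 16001/3 - 8*(-9 + 25) = 16001/3 - 8*16 = 16001/3 - 128 = 15617/3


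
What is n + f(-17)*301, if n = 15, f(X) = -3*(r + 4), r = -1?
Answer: -2694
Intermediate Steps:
f(X) = -9 (f(X) = -3*(-1 + 4) = -3*3 = -9)
n + f(-17)*301 = 15 - 9*301 = 15 - 2709 = -2694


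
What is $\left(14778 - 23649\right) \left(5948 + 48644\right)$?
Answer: $-484285632$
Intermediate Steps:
$\left(14778 - 23649\right) \left(5948 + 48644\right) = \left(-8871\right) 54592 = -484285632$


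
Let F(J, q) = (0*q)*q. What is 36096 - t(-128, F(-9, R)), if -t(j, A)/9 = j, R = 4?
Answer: 34944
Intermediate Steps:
F(J, q) = 0 (F(J, q) = 0*q = 0)
t(j, A) = -9*j
36096 - t(-128, F(-9, R)) = 36096 - (-9)*(-128) = 36096 - 1*1152 = 36096 - 1152 = 34944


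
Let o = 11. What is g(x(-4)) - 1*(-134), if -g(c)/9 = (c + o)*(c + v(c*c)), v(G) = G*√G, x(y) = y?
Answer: -3646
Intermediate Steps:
v(G) = G^(3/2)
g(c) = -9*(11 + c)*(c + (c²)^(3/2)) (g(c) = -9*(c + 11)*(c + (c*c)^(3/2)) = -9*(11 + c)*(c + (c²)^(3/2)))
g(x(-4)) - 1*(-134) = (-99*(-4) - 99*((-4)²)^(3/2) - 9*(-4)² - 9*(-4)*((-4)²)^(3/2)) - 1*(-134) = (396 - 99*16^(3/2) - 9*16 - 9*(-4)*16^(3/2)) + 134 = (396 - 99*64 - 144 - 9*(-4)*64) + 134 = (396 - 6336 - 144 + 2304) + 134 = -3780 + 134 = -3646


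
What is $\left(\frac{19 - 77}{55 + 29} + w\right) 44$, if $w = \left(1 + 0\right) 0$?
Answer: $- \frac{638}{21} \approx -30.381$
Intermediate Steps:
$w = 0$ ($w = 1 \cdot 0 = 0$)
$\left(\frac{19 - 77}{55 + 29} + w\right) 44 = \left(\frac{19 - 77}{55 + 29} + 0\right) 44 = \left(- \frac{58}{84} + 0\right) 44 = \left(\left(-58\right) \frac{1}{84} + 0\right) 44 = \left(- \frac{29}{42} + 0\right) 44 = \left(- \frac{29}{42}\right) 44 = - \frac{638}{21}$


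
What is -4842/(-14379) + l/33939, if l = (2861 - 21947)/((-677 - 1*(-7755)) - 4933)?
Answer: 39135452324/116308783305 ≈ 0.33648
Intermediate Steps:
l = -6362/715 (l = -19086/((-677 + 7755) - 4933) = -19086/(7078 - 4933) = -19086/2145 = -19086*1/2145 = -6362/715 ≈ -8.8979)
-4842/(-14379) + l/33939 = -4842/(-14379) - 6362/715/33939 = -4842*(-1/14379) - 6362/715*1/33939 = 1614/4793 - 6362/24266385 = 39135452324/116308783305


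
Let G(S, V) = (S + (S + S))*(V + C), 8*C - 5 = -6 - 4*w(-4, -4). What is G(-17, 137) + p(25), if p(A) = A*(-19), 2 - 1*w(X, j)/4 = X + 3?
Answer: -57197/8 ≈ -7149.6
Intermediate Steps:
w(X, j) = -4 - 4*X (w(X, j) = 8 - 4*(X + 3) = 8 - 4*(3 + X) = 8 + (-12 - 4*X) = -4 - 4*X)
C = -49/8 (C = 5/8 + (-6 - 4*(-4 - 4*(-4)))/8 = 5/8 + (-6 - 4*(-4 + 16))/8 = 5/8 + (-6 - 4*12)/8 = 5/8 + (-6 - 48)/8 = 5/8 + (⅛)*(-54) = 5/8 - 27/4 = -49/8 ≈ -6.1250)
p(A) = -19*A
G(S, V) = 3*S*(-49/8 + V) (G(S, V) = (S + (S + S))*(V - 49/8) = (S + 2*S)*(-49/8 + V) = (3*S)*(-49/8 + V) = 3*S*(-49/8 + V))
G(-17, 137) + p(25) = (3/8)*(-17)*(-49 + 8*137) - 19*25 = (3/8)*(-17)*(-49 + 1096) - 475 = (3/8)*(-17)*1047 - 475 = -53397/8 - 475 = -57197/8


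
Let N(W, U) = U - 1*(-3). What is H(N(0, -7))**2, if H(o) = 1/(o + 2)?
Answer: 1/4 ≈ 0.25000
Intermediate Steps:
N(W, U) = 3 + U (N(W, U) = U + 3 = 3 + U)
H(o) = 1/(2 + o)
H(N(0, -7))**2 = (1/(2 + (3 - 7)))**2 = (1/(2 - 4))**2 = (1/(-2))**2 = (-1/2)**2 = 1/4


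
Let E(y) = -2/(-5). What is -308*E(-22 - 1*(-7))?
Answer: -616/5 ≈ -123.20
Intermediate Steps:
E(y) = 2/5 (E(y) = -2*(-1/5) = 2/5)
-308*E(-22 - 1*(-7)) = -308*2/5 = -616/5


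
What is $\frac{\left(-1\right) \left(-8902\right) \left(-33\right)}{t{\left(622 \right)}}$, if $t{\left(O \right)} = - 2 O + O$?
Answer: $\frac{146883}{311} \approx 472.29$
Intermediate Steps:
$t{\left(O \right)} = - O$
$\frac{\left(-1\right) \left(-8902\right) \left(-33\right)}{t{\left(622 \right)}} = \frac{\left(-1\right) \left(-8902\right) \left(-33\right)}{\left(-1\right) 622} = \frac{8902 \left(-33\right)}{-622} = \left(-293766\right) \left(- \frac{1}{622}\right) = \frac{146883}{311}$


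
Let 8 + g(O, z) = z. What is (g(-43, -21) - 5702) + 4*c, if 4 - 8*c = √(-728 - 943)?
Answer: -5729 - I*√1671/2 ≈ -5729.0 - 20.439*I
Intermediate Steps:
g(O, z) = -8 + z
c = ½ - I*√1671/8 (c = ½ - √(-728 - 943)/8 = ½ - I*√1671/8 ≈ 0.5 - 5.1097*I)
(g(-43, -21) - 5702) + 4*c = ((-8 - 21) - 5702) + 4*(½ - I*√1671/8) = (-29 - 5702) + (2 - I*√1671/2) = -5731 + (2 - I*√1671/2) = -5729 - I*√1671/2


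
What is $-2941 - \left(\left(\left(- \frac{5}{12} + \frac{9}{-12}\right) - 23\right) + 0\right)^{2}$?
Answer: $- \frac{126901}{36} \approx -3525.0$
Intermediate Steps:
$-2941 - \left(\left(\left(- \frac{5}{12} + \frac{9}{-12}\right) - 23\right) + 0\right)^{2} = -2941 - \left(\left(\left(\left(-5\right) \frac{1}{12} + 9 \left(- \frac{1}{12}\right)\right) - 23\right) + 0\right)^{2} = -2941 - \left(\left(\left(- \frac{5}{12} - \frac{3}{4}\right) - 23\right) + 0\right)^{2} = -2941 - \left(\left(- \frac{7}{6} - 23\right) + 0\right)^{2} = -2941 - \left(- \frac{145}{6} + 0\right)^{2} = -2941 - \left(- \frac{145}{6}\right)^{2} = -2941 - \frac{21025}{36} = - \frac{126901}{36}$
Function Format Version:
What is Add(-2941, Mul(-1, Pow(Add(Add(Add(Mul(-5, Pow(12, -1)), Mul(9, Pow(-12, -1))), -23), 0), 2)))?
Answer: Rational(-126901, 36) ≈ -3525.0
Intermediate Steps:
Add(-2941, Mul(-1, Pow(Add(Add(Add(Mul(-5, Pow(12, -1)), Mul(9, Pow(-12, -1))), -23), 0), 2))) = Add(-2941, Mul(-1, Pow(Add(Add(Add(Mul(-5, Rational(1, 12)), Mul(9, Rational(-1, 12))), -23), 0), 2))) = Add(-2941, Mul(-1, Pow(Add(Add(Add(Rational(-5, 12), Rational(-3, 4)), -23), 0), 2))) = Add(-2941, Mul(-1, Pow(Add(Add(Rational(-7, 6), -23), 0), 2))) = Add(-2941, Mul(-1, Pow(Add(Rational(-145, 6), 0), 2))) = Add(-2941, Mul(-1, Pow(Rational(-145, 6), 2))) = Add(-2941, Mul(-1, Rational(21025, 36))) = Add(-2941, Rational(-21025, 36)) = Rational(-126901, 36)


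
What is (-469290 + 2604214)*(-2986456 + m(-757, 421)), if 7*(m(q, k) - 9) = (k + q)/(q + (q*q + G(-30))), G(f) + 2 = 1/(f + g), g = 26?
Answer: -4865101836663875620/763053 ≈ -6.3758e+12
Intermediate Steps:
G(f) = -2 + 1/(26 + f) (G(f) = -2 + 1/(f + 26) = -2 + 1/(26 + f))
m(q, k) = 9 + (k + q)/(7*(-9/4 + q + q²)) (m(q, k) = 9 + ((k + q)/(q + (q*q + (-51 - 2*(-30))/(26 - 30))))/7 = 9 + ((k + q)/(q + (q² + (-51 + 60)/(-4))))/7 = 9 + ((k + q)/(q + (q² - ¼*9)))/7 = 9 + ((k + q)/(q + (q² - 9/4)))/7 = 9 + ((k + q)/(q + (-9/4 + q²)))/7 = 9 + ((k + q)/(-9/4 + q + q²))/7 = 9 + (k + q)/(7*(-9/4 + q + q²)))
(-469290 + 2604214)*(-2986456 + m(-757, 421)) = (-469290 + 2604214)*(-2986456 + (-567 + 4*421 + 252*(-757)² + 256*(-757))/(7*(-9 + 4*(-757) + 4*(-757)²))) = 2134924*(-2986456 + (-567 + 1684 + 252*573049 - 193792)/(7*(-9 - 3028 + 4*573049))) = 2134924*(-2986456 + (-567 + 1684 + 144408348 - 193792)/(7*(-9 - 3028 + 2292196))) = 2134924*(-2986456 + (⅐)*144215673/2289159) = 2134924*(-2986456 + (⅐)*(1/2289159)*144215673) = 2134924*(-2986456 + 6867413/763053) = 2134924*(-2278817342755/763053) = -4865101836663875620/763053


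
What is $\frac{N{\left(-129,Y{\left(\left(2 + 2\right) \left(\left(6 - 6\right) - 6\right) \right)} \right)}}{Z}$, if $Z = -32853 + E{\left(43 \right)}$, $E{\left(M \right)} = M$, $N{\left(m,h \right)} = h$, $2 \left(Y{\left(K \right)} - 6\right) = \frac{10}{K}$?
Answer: $- \frac{139}{787440} \approx -0.00017652$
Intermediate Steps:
$Y{\left(K \right)} = 6 + \frac{5}{K}$ ($Y{\left(K \right)} = 6 + \frac{10 \frac{1}{K}}{2} = 6 + \frac{5}{K}$)
$Z = -32810$ ($Z = -32853 + 43 = -32810$)
$\frac{N{\left(-129,Y{\left(\left(2 + 2\right) \left(\left(6 - 6\right) - 6\right) \right)} \right)}}{Z} = \frac{6 + \frac{5}{\left(2 + 2\right) \left(\left(6 - 6\right) - 6\right)}}{-32810} = \left(6 + \frac{5}{4 \left(\left(6 - 6\right) - 6\right)}\right) \left(- \frac{1}{32810}\right) = \left(6 + \frac{5}{4 \left(0 - 6\right)}\right) \left(- \frac{1}{32810}\right) = \left(6 + \frac{5}{4 \left(-6\right)}\right) \left(- \frac{1}{32810}\right) = \left(6 + \frac{5}{-24}\right) \left(- \frac{1}{32810}\right) = \left(6 + 5 \left(- \frac{1}{24}\right)\right) \left(- \frac{1}{32810}\right) = \left(6 - \frac{5}{24}\right) \left(- \frac{1}{32810}\right) = \frac{139}{24} \left(- \frac{1}{32810}\right) = - \frac{139}{787440}$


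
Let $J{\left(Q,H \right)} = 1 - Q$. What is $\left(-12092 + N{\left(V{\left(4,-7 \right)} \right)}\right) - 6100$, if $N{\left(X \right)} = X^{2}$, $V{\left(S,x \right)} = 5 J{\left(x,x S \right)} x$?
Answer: $60208$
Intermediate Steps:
$V{\left(S,x \right)} = x \left(5 - 5 x\right)$ ($V{\left(S,x \right)} = 5 \left(1 - x\right) x = \left(5 - 5 x\right) x = x \left(5 - 5 x\right)$)
$\left(-12092 + N{\left(V{\left(4,-7 \right)} \right)}\right) - 6100 = \left(-12092 + \left(5 \left(-7\right) \left(1 - -7\right)\right)^{2}\right) - 6100 = \left(-12092 + \left(5 \left(-7\right) \left(1 + 7\right)\right)^{2}\right) - 6100 = \left(-12092 + \left(5 \left(-7\right) 8\right)^{2}\right) - 6100 = \left(-12092 + \left(-280\right)^{2}\right) - 6100 = \left(-12092 + 78400\right) - 6100 = 66308 - 6100 = 60208$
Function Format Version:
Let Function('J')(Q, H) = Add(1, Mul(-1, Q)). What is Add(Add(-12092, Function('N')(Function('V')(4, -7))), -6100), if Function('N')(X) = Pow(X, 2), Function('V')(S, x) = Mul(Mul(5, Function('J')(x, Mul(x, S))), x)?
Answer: 60208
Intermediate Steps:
Function('V')(S, x) = Mul(x, Add(5, Mul(-5, x))) (Function('V')(S, x) = Mul(Mul(5, Add(1, Mul(-1, x))), x) = Mul(Add(5, Mul(-5, x)), x) = Mul(x, Add(5, Mul(-5, x))))
Add(Add(-12092, Function('N')(Function('V')(4, -7))), -6100) = Add(Add(-12092, Pow(Mul(5, -7, Add(1, Mul(-1, -7))), 2)), -6100) = Add(Add(-12092, Pow(Mul(5, -7, Add(1, 7)), 2)), -6100) = Add(Add(-12092, Pow(Mul(5, -7, 8), 2)), -6100) = Add(Add(-12092, Pow(-280, 2)), -6100) = Add(Add(-12092, 78400), -6100) = Add(66308, -6100) = 60208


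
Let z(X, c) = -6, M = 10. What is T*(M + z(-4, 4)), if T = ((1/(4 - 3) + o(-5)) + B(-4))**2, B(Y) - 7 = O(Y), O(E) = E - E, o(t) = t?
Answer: 36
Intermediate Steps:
O(E) = 0
B(Y) = 7 (B(Y) = 7 + 0 = 7)
T = 9 (T = ((1/(4 - 3) - 5) + 7)**2 = ((1/1 - 5) + 7)**2 = ((1 - 5) + 7)**2 = (-4 + 7)**2 = 3**2 = 9)
T*(M + z(-4, 4)) = 9*(10 - 6) = 9*4 = 36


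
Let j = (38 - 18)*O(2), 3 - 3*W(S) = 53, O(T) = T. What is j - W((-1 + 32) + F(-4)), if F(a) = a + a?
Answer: 170/3 ≈ 56.667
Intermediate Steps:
F(a) = 2*a
W(S) = -50/3 (W(S) = 1 - 1/3*53 = 1 - 53/3 = -50/3)
j = 40 (j = (38 - 18)*2 = 20*2 = 40)
j - W((-1 + 32) + F(-4)) = 40 - 1*(-50/3) = 40 + 50/3 = 170/3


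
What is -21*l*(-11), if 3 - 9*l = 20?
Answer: -1309/3 ≈ -436.33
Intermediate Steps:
l = -17/9 (l = ⅓ - ⅑*20 = ⅓ - 20/9 = -17/9 ≈ -1.8889)
-21*l*(-11) = -21*(-17/9)*(-11) = (119/3)*(-11) = -1309/3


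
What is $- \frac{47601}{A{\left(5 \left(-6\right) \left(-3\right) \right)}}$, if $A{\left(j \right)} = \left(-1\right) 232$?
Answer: $\frac{47601}{232} \approx 205.18$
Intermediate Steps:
$A{\left(j \right)} = -232$
$- \frac{47601}{A{\left(5 \left(-6\right) \left(-3\right) \right)}} = - \frac{47601}{-232} = \left(-47601\right) \left(- \frac{1}{232}\right) = \frac{47601}{232}$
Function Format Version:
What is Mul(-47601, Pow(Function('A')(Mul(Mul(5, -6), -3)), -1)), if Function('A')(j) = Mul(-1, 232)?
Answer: Rational(47601, 232) ≈ 205.18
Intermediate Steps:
Function('A')(j) = -232
Mul(-47601, Pow(Function('A')(Mul(Mul(5, -6), -3)), -1)) = Mul(-47601, Pow(-232, -1)) = Mul(-47601, Rational(-1, 232)) = Rational(47601, 232)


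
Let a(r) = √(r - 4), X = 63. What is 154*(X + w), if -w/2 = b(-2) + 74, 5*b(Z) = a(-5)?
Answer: -13090 - 924*I/5 ≈ -13090.0 - 184.8*I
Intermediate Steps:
a(r) = √(-4 + r)
b(Z) = 3*I/5 (b(Z) = √(-4 - 5)/5 = √(-9)/5 = (3*I)/5 = 3*I/5)
w = -148 - 6*I/5 (w = -2*(3*I/5 + 74) = -2*(74 + 3*I/5) = -148 - 6*I/5 ≈ -148.0 - 1.2*I)
154*(X + w) = 154*(63 + (-148 - 6*I/5)) = 154*(-85 - 6*I/5) = -13090 - 924*I/5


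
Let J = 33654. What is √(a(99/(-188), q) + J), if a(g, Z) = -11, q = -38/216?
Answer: √33643 ≈ 183.42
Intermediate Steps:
q = -19/108 (q = -38*1/216 = -19/108 ≈ -0.17593)
√(a(99/(-188), q) + J) = √(-11 + 33654) = √33643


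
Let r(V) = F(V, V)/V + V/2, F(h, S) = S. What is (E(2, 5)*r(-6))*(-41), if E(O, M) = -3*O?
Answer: -492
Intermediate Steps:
r(V) = 1 + V/2 (r(V) = V/V + V/2 = 1 + V*(½) = 1 + V/2)
(E(2, 5)*r(-6))*(-41) = ((-3*2)*(1 + (½)*(-6)))*(-41) = -6*(1 - 3)*(-41) = -6*(-2)*(-41) = 12*(-41) = -492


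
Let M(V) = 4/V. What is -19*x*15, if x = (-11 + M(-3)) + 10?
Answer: 665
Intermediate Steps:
x = -7/3 (x = (-11 + 4/(-3)) + 10 = (-11 + 4*(-⅓)) + 10 = (-11 - 4/3) + 10 = -37/3 + 10 = -7/3 ≈ -2.3333)
-19*x*15 = -19*(-7/3)*15 = (133/3)*15 = 665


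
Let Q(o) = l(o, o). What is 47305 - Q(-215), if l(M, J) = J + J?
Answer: 47735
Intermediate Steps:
l(M, J) = 2*J
Q(o) = 2*o
47305 - Q(-215) = 47305 - 2*(-215) = 47305 - 1*(-430) = 47305 + 430 = 47735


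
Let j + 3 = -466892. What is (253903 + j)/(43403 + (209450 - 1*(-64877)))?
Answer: -106496/158865 ≈ -0.67035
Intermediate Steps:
j = -466895 (j = -3 - 466892 = -466895)
(253903 + j)/(43403 + (209450 - 1*(-64877))) = (253903 - 466895)/(43403 + (209450 - 1*(-64877))) = -212992/(43403 + (209450 + 64877)) = -212992/(43403 + 274327) = -212992/317730 = -212992*1/317730 = -106496/158865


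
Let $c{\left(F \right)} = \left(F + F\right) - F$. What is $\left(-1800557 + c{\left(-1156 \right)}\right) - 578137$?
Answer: $-2379850$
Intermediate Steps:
$c{\left(F \right)} = F$ ($c{\left(F \right)} = 2 F - F = F$)
$\left(-1800557 + c{\left(-1156 \right)}\right) - 578137 = \left(-1800557 - 1156\right) - 578137 = -1801713 - 578137 = -2379850$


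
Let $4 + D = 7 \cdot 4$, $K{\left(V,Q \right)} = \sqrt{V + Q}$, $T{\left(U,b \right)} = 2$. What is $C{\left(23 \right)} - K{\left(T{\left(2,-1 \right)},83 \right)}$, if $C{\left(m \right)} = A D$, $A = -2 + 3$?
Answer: $24 - \sqrt{85} \approx 14.78$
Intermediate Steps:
$A = 1$
$K{\left(V,Q \right)} = \sqrt{Q + V}$
$D = 24$ ($D = -4 + 7 \cdot 4 = -4 + 28 = 24$)
$C{\left(m \right)} = 24$ ($C{\left(m \right)} = 1 \cdot 24 = 24$)
$C{\left(23 \right)} - K{\left(T{\left(2,-1 \right)},83 \right)} = 24 - \sqrt{83 + 2} = 24 - \sqrt{85}$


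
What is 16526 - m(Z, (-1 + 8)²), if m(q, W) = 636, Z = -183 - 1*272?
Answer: 15890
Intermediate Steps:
Z = -455 (Z = -183 - 272 = -455)
16526 - m(Z, (-1 + 8)²) = 16526 - 1*636 = 16526 - 636 = 15890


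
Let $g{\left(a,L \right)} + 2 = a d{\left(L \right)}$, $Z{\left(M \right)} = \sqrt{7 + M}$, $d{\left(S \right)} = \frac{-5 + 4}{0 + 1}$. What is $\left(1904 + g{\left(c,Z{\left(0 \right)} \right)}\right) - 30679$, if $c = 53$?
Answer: $-28830$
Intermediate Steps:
$d{\left(S \right)} = -1$ ($d{\left(S \right)} = - 1^{-1} = \left(-1\right) 1 = -1$)
$g{\left(a,L \right)} = -2 - a$ ($g{\left(a,L \right)} = -2 + a \left(-1\right) = -2 - a$)
$\left(1904 + g{\left(c,Z{\left(0 \right)} \right)}\right) - 30679 = \left(1904 - 55\right) - 30679 = 1849 - 30679 = -28830$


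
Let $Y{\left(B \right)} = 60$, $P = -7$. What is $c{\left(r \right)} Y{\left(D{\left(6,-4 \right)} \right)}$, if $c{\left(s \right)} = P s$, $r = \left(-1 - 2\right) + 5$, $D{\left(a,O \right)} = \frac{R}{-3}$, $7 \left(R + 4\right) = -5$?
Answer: $-840$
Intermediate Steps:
$R = - \frac{33}{7}$ ($R = -4 + \frac{1}{7} \left(-5\right) = -4 - \frac{5}{7} = - \frac{33}{7} \approx -4.7143$)
$D{\left(a,O \right)} = \frac{11}{7}$ ($D{\left(a,O \right)} = - \frac{33}{7 \left(-3\right)} = \left(- \frac{33}{7}\right) \left(- \frac{1}{3}\right) = \frac{11}{7}$)
$r = 2$ ($r = -3 + 5 = 2$)
$c{\left(s \right)} = - 7 s$
$c{\left(r \right)} Y{\left(D{\left(6,-4 \right)} \right)} = \left(-7\right) 2 \cdot 60 = \left(-14\right) 60 = -840$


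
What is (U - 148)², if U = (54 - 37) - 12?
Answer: 20449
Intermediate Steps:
U = 5 (U = 17 - 12 = 5)
(U - 148)² = (5 - 148)² = (-143)² = 20449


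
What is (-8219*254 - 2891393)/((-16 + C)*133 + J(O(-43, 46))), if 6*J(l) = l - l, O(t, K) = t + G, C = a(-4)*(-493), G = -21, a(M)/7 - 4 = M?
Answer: 4979019/2128 ≈ 2339.8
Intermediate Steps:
a(M) = 28 + 7*M
C = 0 (C = (28 + 7*(-4))*(-493) = (28 - 28)*(-493) = 0*(-493) = 0)
O(t, K) = -21 + t (O(t, K) = t - 21 = -21 + t)
J(l) = 0 (J(l) = (l - l)/6 = (⅙)*0 = 0)
(-8219*254 - 2891393)/((-16 + C)*133 + J(O(-43, 46))) = (-8219*254 - 2891393)/((-16 + 0)*133 + 0) = (-2087626 - 2891393)/(-16*133 + 0) = -4979019/(-2128 + 0) = -4979019/(-2128) = -4979019*(-1/2128) = 4979019/2128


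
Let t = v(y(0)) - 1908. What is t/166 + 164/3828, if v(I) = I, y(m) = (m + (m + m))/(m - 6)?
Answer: -909575/79431 ≈ -11.451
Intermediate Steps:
y(m) = 3*m/(-6 + m) (y(m) = (m + 2*m)/(-6 + m) = (3*m)/(-6 + m) = 3*m/(-6 + m))
t = -1908 (t = 3*0/(-6 + 0) - 1908 = 3*0/(-6) - 1908 = 3*0*(-⅙) - 1908 = 0 - 1908 = -1908)
t/166 + 164/3828 = -1908/166 + 164/3828 = -1908*1/166 + 164*(1/3828) = -954/83 + 41/957 = -909575/79431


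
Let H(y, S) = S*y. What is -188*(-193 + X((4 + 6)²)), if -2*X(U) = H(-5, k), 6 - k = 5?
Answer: 35814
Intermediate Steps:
k = 1 (k = 6 - 1*5 = 6 - 5 = 1)
X(U) = 5/2 (X(U) = -(-5)/2 = -½*(-5) = 5/2)
-188*(-193 + X((4 + 6)²)) = -188*(-193 + 5/2) = -188*(-381/2) = 35814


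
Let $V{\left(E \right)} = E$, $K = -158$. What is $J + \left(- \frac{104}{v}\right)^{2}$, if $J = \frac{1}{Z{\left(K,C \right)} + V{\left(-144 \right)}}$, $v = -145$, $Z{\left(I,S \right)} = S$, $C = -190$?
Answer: $\frac{3591519}{7022350} \approx 0.51144$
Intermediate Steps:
$J = - \frac{1}{334}$ ($J = \frac{1}{-190 - 144} = \frac{1}{-334} = - \frac{1}{334} \approx -0.002994$)
$J + \left(- \frac{104}{v}\right)^{2} = - \frac{1}{334} + \left(- \frac{104}{-145}\right)^{2} = - \frac{1}{334} + \left(\left(-104\right) \left(- \frac{1}{145}\right)\right)^{2} = - \frac{1}{334} + \left(\frac{104}{145}\right)^{2} = - \frac{1}{334} + \frac{10816}{21025} = \frac{3591519}{7022350}$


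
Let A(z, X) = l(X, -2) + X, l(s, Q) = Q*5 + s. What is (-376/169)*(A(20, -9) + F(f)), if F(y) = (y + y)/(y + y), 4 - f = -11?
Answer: 10152/169 ≈ 60.071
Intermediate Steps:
f = 15 (f = 4 - 1*(-11) = 4 + 11 = 15)
l(s, Q) = s + 5*Q (l(s, Q) = 5*Q + s = s + 5*Q)
A(z, X) = -10 + 2*X (A(z, X) = (X + 5*(-2)) + X = (X - 10) + X = (-10 + X) + X = -10 + 2*X)
F(y) = 1 (F(y) = (2*y)/((2*y)) = (2*y)*(1/(2*y)) = 1)
(-376/169)*(A(20, -9) + F(f)) = (-376/169)*((-10 + 2*(-9)) + 1) = (-376*1/169)*((-10 - 18) + 1) = -376*(-28 + 1)/169 = -376/169*(-27) = 10152/169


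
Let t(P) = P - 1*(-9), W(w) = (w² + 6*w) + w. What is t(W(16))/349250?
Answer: 377/349250 ≈ 0.0010795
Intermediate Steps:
W(w) = w² + 7*w
t(P) = 9 + P (t(P) = P + 9 = 9 + P)
t(W(16))/349250 = (9 + 16*(7 + 16))/349250 = (9 + 16*23)*(1/349250) = (9 + 368)*(1/349250) = 377*(1/349250) = 377/349250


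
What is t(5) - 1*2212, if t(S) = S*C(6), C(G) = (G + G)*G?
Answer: -1852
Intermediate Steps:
C(G) = 2*G² (C(G) = (2*G)*G = 2*G²)
t(S) = 72*S (t(S) = S*(2*6²) = S*(2*36) = S*72 = 72*S)
t(5) - 1*2212 = 72*5 - 1*2212 = 360 - 2212 = -1852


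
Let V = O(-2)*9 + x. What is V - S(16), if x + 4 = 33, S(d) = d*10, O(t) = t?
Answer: -149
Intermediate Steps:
S(d) = 10*d
x = 29 (x = -4 + 33 = 29)
V = 11 (V = -2*9 + 29 = -18 + 29 = 11)
V - S(16) = 11 - 10*16 = 11 - 1*160 = 11 - 160 = -149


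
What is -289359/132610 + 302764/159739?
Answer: -6072383261/21182988790 ≈ -0.28666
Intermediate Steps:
-289359/132610 + 302764/159739 = -6072383261/21182988790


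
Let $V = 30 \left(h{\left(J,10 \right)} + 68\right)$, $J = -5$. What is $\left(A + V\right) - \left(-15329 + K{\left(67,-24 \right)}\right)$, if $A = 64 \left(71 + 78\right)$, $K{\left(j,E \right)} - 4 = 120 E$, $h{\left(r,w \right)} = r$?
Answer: $29631$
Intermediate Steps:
$K{\left(j,E \right)} = 4 + 120 E$
$A = 9536$ ($A = 64 \cdot 149 = 9536$)
$V = 1890$ ($V = 30 \left(-5 + 68\right) = 30 \cdot 63 = 1890$)
$\left(A + V\right) - \left(-15329 + K{\left(67,-24 \right)}\right) = \left(9536 + 1890\right) + \left(15329 - \left(4 + 120 \left(-24\right)\right)\right) = 11426 + \left(15329 - \left(4 - 2880\right)\right) = 11426 + \left(15329 - -2876\right) = 11426 + \left(15329 + 2876\right) = 11426 + 18205 = 29631$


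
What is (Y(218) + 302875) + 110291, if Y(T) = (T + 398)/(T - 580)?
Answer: 74782738/181 ≈ 4.1316e+5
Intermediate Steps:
Y(T) = (398 + T)/(-580 + T)
(Y(218) + 302875) + 110291 = ((398 + 218)/(-580 + 218) + 302875) + 110291 = (616/(-362) + 302875) + 110291 = (-1/362*616 + 302875) + 110291 = (-308/181 + 302875) + 110291 = 54820067/181 + 110291 = 74782738/181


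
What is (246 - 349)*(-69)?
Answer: 7107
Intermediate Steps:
(246 - 349)*(-69) = -103*(-69) = 7107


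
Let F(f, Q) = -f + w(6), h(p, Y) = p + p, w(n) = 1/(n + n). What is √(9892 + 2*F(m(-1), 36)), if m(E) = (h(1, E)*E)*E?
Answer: √355974/6 ≈ 99.439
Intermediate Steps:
w(n) = 1/(2*n)
h(p, Y) = 2*p
m(E) = 2*E² (m(E) = ((2*1)*E)*E = (2*E)*E = 2*E²)
F(f, Q) = 1/12 - f (F(f, Q) = -f + (½)/6 = -f + (½)*(⅙) = -f + 1/12 = 1/12 - f)
√(9892 + 2*F(m(-1), 36)) = √(9892 + 2*(1/12 - 2*(-1)²)) = √(9892 + 2*(1/12 - 2)) = √(9892 + 2*(-23/12)) = √(9892 - 23/6) = √(59329/6) = √355974/6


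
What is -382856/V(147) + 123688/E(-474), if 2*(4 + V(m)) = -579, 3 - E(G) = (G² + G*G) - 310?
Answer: 343761945912/263585893 ≈ 1304.2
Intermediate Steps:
E(G) = 313 - 2*G² (E(G) = 3 - ((G² + G*G) - 310) = 3 - ((G² + G²) - 310) = 3 - (2*G² - 310) = 3 - (-310 + 2*G²) = 3 + (310 - 2*G²) = 313 - 2*G²)
V(m) = -587/2 (V(m) = -4 + (½)*(-579) = -4 - 579/2 = -587/2)
-382856/V(147) + 123688/E(-474) = -382856/(-587/2) + 123688/(313 - 2*(-474)²) = -382856*(-2/587) + 123688/(313 - 2*224676) = 765712/587 + 123688/(313 - 449352) = 765712/587 + 123688/(-449039) = 765712/587 + 123688*(-1/449039) = 765712/587 - 123688/449039 = 343761945912/263585893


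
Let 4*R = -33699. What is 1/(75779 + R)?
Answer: 4/269417 ≈ 1.4847e-5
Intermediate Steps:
R = -33699/4 (R = (¼)*(-33699) = -33699/4 ≈ -8424.8)
1/(75779 + R) = 1/(75779 - 33699/4) = 1/(269417/4) = 4/269417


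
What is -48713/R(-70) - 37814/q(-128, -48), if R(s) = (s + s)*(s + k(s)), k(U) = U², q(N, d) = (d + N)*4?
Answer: 228608221/4250400 ≈ 53.785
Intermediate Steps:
q(N, d) = 4*N + 4*d (q(N, d) = (N + d)*4 = 4*N + 4*d)
R(s) = 2*s*(s + s²) (R(s) = (s + s)*(s + s²) = (2*s)*(s + s²) = 2*s*(s + s²))
-48713/R(-70) - 37814/q(-128, -48) = -48713*1/(9800*(1 - 70)) - 37814/(4*(-128) + 4*(-48)) = -48713/(2*4900*(-69)) - 37814/(-512 - 192) = -48713/(-676200) - 37814/(-704) = -48713*(-1/676200) - 37814*(-1/704) = 6959/96600 + 18907/352 = 228608221/4250400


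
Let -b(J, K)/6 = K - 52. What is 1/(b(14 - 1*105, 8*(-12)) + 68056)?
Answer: 1/68944 ≈ 1.4505e-5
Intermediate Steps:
b(J, K) = 312 - 6*K (b(J, K) = -6*(K - 52) = -6*(-52 + K) = 312 - 6*K)
1/(b(14 - 1*105, 8*(-12)) + 68056) = 1/((312 - 48*(-12)) + 68056) = 1/((312 - 6*(-96)) + 68056) = 1/((312 + 576) + 68056) = 1/(888 + 68056) = 1/68944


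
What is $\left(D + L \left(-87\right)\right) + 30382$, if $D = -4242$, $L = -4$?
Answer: $26488$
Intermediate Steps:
$\left(D + L \left(-87\right)\right) + 30382 = \left(-4242 - -348\right) + 30382 = \left(-4242 + 348\right) + 30382 = -3894 + 30382 = 26488$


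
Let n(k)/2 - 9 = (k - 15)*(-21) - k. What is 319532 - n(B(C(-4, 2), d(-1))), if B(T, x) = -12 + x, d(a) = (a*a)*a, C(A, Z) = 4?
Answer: 318312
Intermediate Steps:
d(a) = a³ (d(a) = a²*a = a³)
n(k) = 648 - 44*k (n(k) = 18 + 2*((k - 15)*(-21) - k) = 18 + 2*((-15 + k)*(-21) - k) = 18 + 2*((315 - 21*k) - k) = 18 + 2*(315 - 22*k) = 18 + (630 - 44*k) = 648 - 44*k)
319532 - n(B(C(-4, 2), d(-1))) = 319532 - (648 - 44*(-12 + (-1)³)) = 319532 - (648 - 44*(-12 - 1)) = 319532 - (648 - 44*(-13)) = 319532 - (648 + 572) = 319532 - 1*1220 = 319532 - 1220 = 318312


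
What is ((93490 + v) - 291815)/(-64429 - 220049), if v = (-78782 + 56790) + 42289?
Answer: 89014/142239 ≈ 0.62581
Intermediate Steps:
v = 20297 (v = -21992 + 42289 = 20297)
((93490 + v) - 291815)/(-64429 - 220049) = ((93490 + 20297) - 291815)/(-64429 - 220049) = (113787 - 291815)/(-284478) = -178028*(-1/284478) = 89014/142239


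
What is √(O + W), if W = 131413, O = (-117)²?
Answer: √145102 ≈ 380.92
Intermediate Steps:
O = 13689
√(O + W) = √(13689 + 131413) = √145102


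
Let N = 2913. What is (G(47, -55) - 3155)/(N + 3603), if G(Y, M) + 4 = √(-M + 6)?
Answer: -351/724 + √61/6516 ≈ -0.48361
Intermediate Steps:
G(Y, M) = -4 + √(6 - M) (G(Y, M) = -4 + √(-M + 6) = -4 + √(6 - M))
(G(47, -55) - 3155)/(N + 3603) = ((-4 + √(6 - 1*(-55))) - 3155)/(2913 + 3603) = ((-4 + √(6 + 55)) - 3155)/6516 = ((-4 + √61) - 3155)*(1/6516) = (-3159 + √61)*(1/6516) = -351/724 + √61/6516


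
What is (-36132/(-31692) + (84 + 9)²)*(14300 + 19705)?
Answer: 776844905100/2641 ≈ 2.9415e+8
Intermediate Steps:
(-36132/(-31692) + (84 + 9)²)*(14300 + 19705) = (-36132*(-1/31692) + 93²)*34005 = (3011/2641 + 8649)*34005 = (22845020/2641)*34005 = 776844905100/2641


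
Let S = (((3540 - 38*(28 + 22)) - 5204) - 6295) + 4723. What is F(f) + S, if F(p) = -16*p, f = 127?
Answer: -7168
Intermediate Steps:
S = -5136 (S = (((3540 - 38*50) - 5204) - 6295) + 4723 = (((3540 - 1900) - 5204) - 6295) + 4723 = ((1640 - 5204) - 6295) + 4723 = (-3564 - 6295) + 4723 = -9859 + 4723 = -5136)
F(f) + S = -16*127 - 5136 = -2032 - 5136 = -7168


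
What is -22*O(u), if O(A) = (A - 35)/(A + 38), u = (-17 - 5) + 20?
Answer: 407/18 ≈ 22.611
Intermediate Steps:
u = -2 (u = -22 + 20 = -2)
O(A) = (-35 + A)/(38 + A)
-22*O(u) = -22*(-35 - 2)/(38 - 2) = -22*(-37)/36 = -11*(-37)/18 = -22*(-37/36) = 407/18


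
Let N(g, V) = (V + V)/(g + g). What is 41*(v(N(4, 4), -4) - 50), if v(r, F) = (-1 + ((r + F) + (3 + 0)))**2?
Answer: -2009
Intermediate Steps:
N(g, V) = V/g (N(g, V) = (2*V)/((2*g)) = (2*V)*(1/(2*g)) = V/g)
v(r, F) = (2 + F + r)**2 (v(r, F) = (-1 + ((F + r) + 3))**2 = (-1 + (3 + F + r))**2 = (2 + F + r)**2)
41*(v(N(4, 4), -4) - 50) = 41*((2 - 4 + 4/4)**2 - 50) = 41*((2 - 4 + 4*(1/4))**2 - 50) = 41*((2 - 4 + 1)**2 - 50) = 41*((-1)**2 - 50) = 41*(1 - 50) = 41*(-49) = -2009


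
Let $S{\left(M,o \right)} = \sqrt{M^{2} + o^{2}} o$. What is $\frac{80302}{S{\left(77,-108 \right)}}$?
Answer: $- \frac{40151 \sqrt{17593}}{950022} \approx -5.6057$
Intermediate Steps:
$S{\left(M,o \right)} = o \sqrt{M^{2} + o^{2}}$
$\frac{80302}{S{\left(77,-108 \right)}} = \frac{80302}{\left(-108\right) \sqrt{77^{2} + \left(-108\right)^{2}}} = \frac{80302}{\left(-108\right) \sqrt{5929 + 11664}} = \frac{80302}{\left(-108\right) \sqrt{17593}} = 80302 \left(- \frac{\sqrt{17593}}{1900044}\right) = - \frac{40151 \sqrt{17593}}{950022}$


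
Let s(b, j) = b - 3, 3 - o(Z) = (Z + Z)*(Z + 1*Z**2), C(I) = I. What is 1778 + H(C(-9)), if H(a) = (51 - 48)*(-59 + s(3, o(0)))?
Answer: 1601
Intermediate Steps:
o(Z) = 3 - 2*Z*(Z + Z**2) (o(Z) = 3 - (Z + Z)*(Z + 1*Z**2) = 3 - 2*Z*(Z + Z**2))
s(b, j) = -3 + b
H(a) = -177 (H(a) = (51 - 48)*(-59 + (-3 + 3)) = 3*(-59 + 0) = 3*(-59) = -177)
1778 + H(C(-9)) = 1778 - 177 = 1601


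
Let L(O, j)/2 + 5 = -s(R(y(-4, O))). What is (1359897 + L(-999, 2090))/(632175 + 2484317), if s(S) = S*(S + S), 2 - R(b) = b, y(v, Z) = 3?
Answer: 1359883/3116492 ≈ 0.43635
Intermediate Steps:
R(b) = 2 - b
s(S) = 2*S² (s(S) = S*(2*S) = 2*S²)
L(O, j) = -14 (L(O, j) = -10 + 2*(-2*(2 - 1*3)²) = -10 + 2*(-2*(2 - 3)²) = -10 + 2*(-2*(-1)²) = -10 + 2*(-2) = -10 - 4 = -14)
(1359897 + L(-999, 2090))/(632175 + 2484317) = (1359897 - 14)/(632175 + 2484317) = 1359883/3116492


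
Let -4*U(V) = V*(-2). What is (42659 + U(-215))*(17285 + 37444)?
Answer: 4657602087/2 ≈ 2.3288e+9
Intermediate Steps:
U(V) = V/2 (U(V) = -V*(-2)/4 = -(-1)*V/2 = V/2)
(42659 + U(-215))*(17285 + 37444) = (42659 + (½)*(-215))*(17285 + 37444) = (42659 - 215/2)*54729 = (85103/2)*54729 = 4657602087/2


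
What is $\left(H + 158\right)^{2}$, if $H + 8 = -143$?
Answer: $49$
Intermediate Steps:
$H = -151$ ($H = -8 - 143 = -151$)
$\left(H + 158\right)^{2} = \left(-151 + 158\right)^{2} = 7^{2} = 49$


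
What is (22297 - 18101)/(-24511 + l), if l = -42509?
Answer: -1049/16755 ≈ -0.062608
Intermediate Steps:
(22297 - 18101)/(-24511 + l) = (22297 - 18101)/(-24511 - 42509) = 4196/(-67020) = 4196*(-1/67020) = -1049/16755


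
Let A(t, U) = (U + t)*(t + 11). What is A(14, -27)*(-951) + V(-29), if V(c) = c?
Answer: 309046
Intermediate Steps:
A(t, U) = (11 + t)*(U + t) (A(t, U) = (U + t)*(11 + t) = (11 + t)*(U + t))
A(14, -27)*(-951) + V(-29) = (14**2 + 11*(-27) + 11*14 - 27*14)*(-951) - 29 = (196 - 297 + 154 - 378)*(-951) - 29 = -325*(-951) - 29 = 309075 - 29 = 309046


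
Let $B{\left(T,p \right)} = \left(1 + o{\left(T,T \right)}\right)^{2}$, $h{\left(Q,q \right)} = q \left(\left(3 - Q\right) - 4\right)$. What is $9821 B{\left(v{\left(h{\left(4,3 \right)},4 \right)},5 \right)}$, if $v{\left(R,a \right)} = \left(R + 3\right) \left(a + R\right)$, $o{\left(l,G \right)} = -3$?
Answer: $39284$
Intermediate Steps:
$h{\left(Q,q \right)} = q \left(-1 - Q\right)$
$v{\left(R,a \right)} = \left(3 + R\right) \left(R + a\right)$
$B{\left(T,p \right)} = 4$ ($B{\left(T,p \right)} = \left(1 - 3\right)^{2} = \left(-2\right)^{2} = 4$)
$9821 B{\left(v{\left(h{\left(4,3 \right)},4 \right)},5 \right)} = 9821 \cdot 4 = 39284$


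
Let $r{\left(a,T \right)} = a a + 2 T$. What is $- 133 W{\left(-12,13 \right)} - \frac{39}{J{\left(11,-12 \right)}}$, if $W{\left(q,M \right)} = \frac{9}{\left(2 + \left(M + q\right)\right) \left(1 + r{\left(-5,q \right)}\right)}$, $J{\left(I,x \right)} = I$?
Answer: $- \frac{4467}{22} \approx -203.05$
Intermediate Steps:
$r{\left(a,T \right)} = a^{2} + 2 T$
$W{\left(q,M \right)} = \frac{9}{\left(26 + 2 q\right) \left(2 + M + q\right)}$ ($W{\left(q,M \right)} = \frac{9}{\left(2 + \left(M + q\right)\right) \left(1 + \left(\left(-5\right)^{2} + 2 q\right)\right)} = \frac{9}{\left(2 + M + q\right) \left(1 + \left(25 + 2 q\right)\right)} = \frac{9}{\left(2 + M + q\right) \left(26 + 2 q\right)} = \frac{9}{\left(26 + 2 q\right) \left(2 + M + q\right)}$)
$- 133 W{\left(-12,13 \right)} - \frac{39}{J{\left(11,-12 \right)}} = - 133 \frac{9}{2 \left(26 + \left(-12\right)^{2} + 13 \cdot 13 + 15 \left(-12\right) + 13 \left(-12\right)\right)} - \frac{39}{11} = - 133 \frac{9}{2 \left(26 + 144 + 169 - 180 - 156\right)} - \frac{39}{11} = - 133 \frac{9}{2 \cdot 3} - \frac{39}{11} = - 133 \cdot \frac{9}{2} \cdot \frac{1}{3} - \frac{39}{11} = \left(-133\right) \frac{3}{2} - \frac{39}{11} = - \frac{399}{2} - \frac{39}{11} = - \frac{4467}{22}$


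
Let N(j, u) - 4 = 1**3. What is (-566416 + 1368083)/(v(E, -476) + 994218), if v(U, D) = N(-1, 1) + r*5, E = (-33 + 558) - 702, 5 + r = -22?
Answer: 801667/994088 ≈ 0.80643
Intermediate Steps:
N(j, u) = 5 (N(j, u) = 4 + 1**3 = 4 + 1 = 5)
r = -27 (r = -5 - 22 = -27)
E = -177 (E = 525 - 702 = -177)
v(U, D) = -130 (v(U, D) = 5 - 27*5 = 5 - 135 = -130)
(-566416 + 1368083)/(v(E, -476) + 994218) = (-566416 + 1368083)/(-130 + 994218) = 801667/994088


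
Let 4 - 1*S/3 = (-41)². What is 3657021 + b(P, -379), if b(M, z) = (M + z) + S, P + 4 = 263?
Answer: 3651870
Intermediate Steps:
P = 259 (P = -4 + 263 = 259)
S = -5031 (S = 12 - 3*(-41)² = 12 - 3*1681 = 12 - 5043 = -5031)
b(M, z) = -5031 + M + z (b(M, z) = (M + z) - 5031 = -5031 + M + z)
3657021 + b(P, -379) = 3657021 + (-5031 + 259 - 379) = 3657021 - 5151 = 3651870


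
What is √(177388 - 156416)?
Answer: 14*√107 ≈ 144.82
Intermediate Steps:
√(177388 - 156416) = √20972 = 14*√107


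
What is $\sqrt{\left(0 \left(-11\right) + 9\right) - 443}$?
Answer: $i \sqrt{434} \approx 20.833 i$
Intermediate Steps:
$\sqrt{\left(0 \left(-11\right) + 9\right) - 443} = \sqrt{\left(0 + 9\right) - 443} = \sqrt{9 - 443} = \sqrt{-434} = i \sqrt{434}$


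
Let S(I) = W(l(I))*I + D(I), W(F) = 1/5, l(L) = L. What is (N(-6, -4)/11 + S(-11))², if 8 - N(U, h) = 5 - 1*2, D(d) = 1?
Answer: 1681/3025 ≈ 0.55570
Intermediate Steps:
W(F) = ⅕
N(U, h) = 5 (N(U, h) = 8 - (5 - 1*2) = 8 - (5 - 2) = 8 - 1*3 = 8 - 3 = 5)
S(I) = 1 + I/5 (S(I) = I/5 + 1 = 1 + I/5)
(N(-6, -4)/11 + S(-11))² = (5/11 + (1 + (⅕)*(-11)))² = (5*(1/11) + (1 - 11/5))² = (5/11 - 6/5)² = (-41/55)² = 1681/3025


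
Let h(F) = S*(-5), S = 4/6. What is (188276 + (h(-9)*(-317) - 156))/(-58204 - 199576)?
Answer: -56753/77334 ≈ -0.73387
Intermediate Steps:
S = ⅔ (S = 4*(⅙) = ⅔ ≈ 0.66667)
h(F) = -10/3 (h(F) = (⅔)*(-5) = -10/3)
(188276 + (h(-9)*(-317) - 156))/(-58204 - 199576) = (188276 + (-10/3*(-317) - 156))/(-58204 - 199576) = (188276 + (3170/3 - 156))/(-257780) = (188276 + 2702/3)*(-1/257780) = (567530/3)*(-1/257780) = -56753/77334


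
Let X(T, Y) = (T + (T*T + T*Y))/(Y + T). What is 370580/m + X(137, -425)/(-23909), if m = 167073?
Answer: 848389218691/383476642272 ≈ 2.2124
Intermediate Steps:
X(T, Y) = (T + T² + T*Y)/(T + Y) (X(T, Y) = (T + (T² + T*Y))/(T + Y) = (T + T² + T*Y)/(T + Y))
370580/m + X(137, -425)/(-23909) = 370580/167073 + (137*(1 + 137 - 425)/(137 - 425))/(-23909) = 370580*(1/167073) + (137*(-287)/(-288))*(-1/23909) = 370580/167073 + (137*(-1/288)*(-287))*(-1/23909) = 370580/167073 + (39319/288)*(-1/23909) = 370580/167073 - 39319/6885792 = 848389218691/383476642272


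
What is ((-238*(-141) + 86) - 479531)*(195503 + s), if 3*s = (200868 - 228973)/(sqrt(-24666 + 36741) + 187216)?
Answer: -3055370631199270204821/35049818581 - 20886090225*sqrt(483)/35049818581 ≈ -8.7172e+10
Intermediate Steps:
s = -28105/(3*(187216 + 5*sqrt(483))) (s = ((200868 - 228973)/(sqrt(-24666 + 36741) + 187216))/3 = (-28105/(sqrt(12075) + 187216))/3 = (-28105/(5*sqrt(483) + 187216))/3 = (-28105/(187216 + 5*sqrt(483)))/3 = -28105/(3*(187216 + 5*sqrt(483))) ≈ -0.050011)
((-238*(-141) + 86) - 479531)*(195503 + s) = ((-238*(-141) + 86) - 479531)*(195503 + (-5261705680/105149455743 + 140525*sqrt(483)/105149455743)) = ((33558 + 86) - 479531)*(20557028784418049/105149455743 + 140525*sqrt(483)/105149455743) = (33644 - 479531)*(20557028784418049/105149455743 + 140525*sqrt(483)/105149455743) = -445887*(20557028784418049/105149455743 + 140525*sqrt(483)/105149455743) = -3055370631199270204821/35049818581 - 20886090225*sqrt(483)/35049818581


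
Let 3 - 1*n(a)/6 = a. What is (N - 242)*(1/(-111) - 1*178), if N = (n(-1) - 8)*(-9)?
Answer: 7626974/111 ≈ 68712.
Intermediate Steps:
n(a) = 18 - 6*a
N = -144 (N = ((18 - 6*(-1)) - 8)*(-9) = ((18 + 6) - 8)*(-9) = (24 - 8)*(-9) = 16*(-9) = -144)
(N - 242)*(1/(-111) - 1*178) = (-144 - 242)*(1/(-111) - 1*178) = -386*(-1/111 - 178) = -386*(-19759/111) = 7626974/111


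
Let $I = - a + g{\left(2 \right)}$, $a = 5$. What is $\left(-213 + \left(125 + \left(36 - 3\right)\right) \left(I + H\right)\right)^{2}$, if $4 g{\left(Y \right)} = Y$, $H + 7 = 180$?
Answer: $697488100$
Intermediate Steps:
$H = 173$ ($H = -7 + 180 = 173$)
$g{\left(Y \right)} = \frac{Y}{4}$
$I = - \frac{9}{2}$ ($I = \left(-1\right) 5 + \frac{1}{4} \cdot 2 = -5 + \frac{1}{2} = - \frac{9}{2} \approx -4.5$)
$\left(-213 + \left(125 + \left(36 - 3\right)\right) \left(I + H\right)\right)^{2} = \left(-213 + \left(125 + \left(36 - 3\right)\right) \left(- \frac{9}{2} + 173\right)\right)^{2} = \left(-213 + \left(125 + 33\right) \frac{337}{2}\right)^{2} = \left(-213 + 158 \cdot \frac{337}{2}\right)^{2} = \left(-213 + 26623\right)^{2} = 26410^{2} = 697488100$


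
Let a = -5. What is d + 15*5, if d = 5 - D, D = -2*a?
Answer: 70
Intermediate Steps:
D = 10 (D = -2*(-5) = 10)
d = -5 (d = 5 - 1*10 = 5 - 10 = -5)
d + 15*5 = -5 + 15*5 = -5 + 75 = 70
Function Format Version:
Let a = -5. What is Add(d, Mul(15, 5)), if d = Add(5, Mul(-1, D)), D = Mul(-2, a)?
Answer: 70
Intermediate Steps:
D = 10 (D = Mul(-2, -5) = 10)
d = -5 (d = Add(5, Mul(-1, 10)) = Add(5, -10) = -5)
Add(d, Mul(15, 5)) = Add(-5, Mul(15, 5)) = Add(-5, 75) = 70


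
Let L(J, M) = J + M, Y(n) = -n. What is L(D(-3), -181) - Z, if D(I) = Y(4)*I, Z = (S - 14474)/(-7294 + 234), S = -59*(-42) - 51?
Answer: -1205187/7060 ≈ -170.71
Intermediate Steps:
S = 2427 (S = 2478 - 51 = 2427)
Z = 12047/7060 (Z = (2427 - 14474)/(-7294 + 234) = -12047/(-7060) = -12047*(-1/7060) = 12047/7060 ≈ 1.7064)
D(I) = -4*I (D(I) = (-1*4)*I = -4*I)
L(D(-3), -181) - Z = (-4*(-3) - 181) - 1*12047/7060 = (12 - 181) - 12047/7060 = -169 - 12047/7060 = -1205187/7060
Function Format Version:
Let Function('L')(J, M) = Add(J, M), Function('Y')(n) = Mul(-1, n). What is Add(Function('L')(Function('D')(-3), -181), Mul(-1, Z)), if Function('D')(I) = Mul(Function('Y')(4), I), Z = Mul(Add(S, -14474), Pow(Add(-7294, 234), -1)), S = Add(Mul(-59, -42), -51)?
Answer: Rational(-1205187, 7060) ≈ -170.71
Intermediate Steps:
S = 2427 (S = Add(2478, -51) = 2427)
Z = Rational(12047, 7060) (Z = Mul(Add(2427, -14474), Pow(Add(-7294, 234), -1)) = Mul(-12047, Pow(-7060, -1)) = Mul(-12047, Rational(-1, 7060)) = Rational(12047, 7060) ≈ 1.7064)
Function('D')(I) = Mul(-4, I) (Function('D')(I) = Mul(Mul(-1, 4), I) = Mul(-4, I))
Add(Function('L')(Function('D')(-3), -181), Mul(-1, Z)) = Add(Add(Mul(-4, -3), -181), Mul(-1, Rational(12047, 7060))) = Add(Add(12, -181), Rational(-12047, 7060)) = Add(-169, Rational(-12047, 7060)) = Rational(-1205187, 7060)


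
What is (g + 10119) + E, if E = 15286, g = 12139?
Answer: 37544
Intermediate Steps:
(g + 10119) + E = (12139 + 10119) + 15286 = 22258 + 15286 = 37544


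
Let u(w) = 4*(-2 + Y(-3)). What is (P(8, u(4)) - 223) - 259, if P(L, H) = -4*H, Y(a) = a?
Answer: -402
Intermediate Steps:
u(w) = -20 (u(w) = 4*(-2 - 3) = 4*(-5) = -20)
(P(8, u(4)) - 223) - 259 = (-4*(-20) - 223) - 259 = (80 - 223) - 259 = -143 - 259 = -402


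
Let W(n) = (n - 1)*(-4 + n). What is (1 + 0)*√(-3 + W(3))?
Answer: I*√5 ≈ 2.2361*I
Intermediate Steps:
W(n) = (-1 + n)*(-4 + n)
(1 + 0)*√(-3 + W(3)) = (1 + 0)*√(-3 + (4 + 3² - 5*3)) = 1*√(-3 + (4 + 9 - 15)) = 1*√(-3 - 2) = 1*√(-5) = 1*(I*√5) = I*√5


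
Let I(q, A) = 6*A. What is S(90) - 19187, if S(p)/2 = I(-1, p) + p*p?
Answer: -1907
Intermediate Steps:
S(p) = 2*p² + 12*p (S(p) = 2*(6*p + p*p) = 2*(6*p + p²) = 2*(p² + 6*p) = 2*p² + 12*p)
S(90) - 19187 = 2*90*(6 + 90) - 19187 = 2*90*96 - 19187 = 17280 - 19187 = -1907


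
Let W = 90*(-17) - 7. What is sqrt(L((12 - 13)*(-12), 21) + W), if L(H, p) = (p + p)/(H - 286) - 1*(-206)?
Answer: 4*I*sqrt(1561526)/137 ≈ 36.485*I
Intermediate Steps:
W = -1537 (W = -1530 - 7 = -1537)
L(H, p) = 206 + 2*p/(-286 + H) (L(H, p) = (2*p)/(-286 + H) + 206 = 2*p/(-286 + H) + 206 = 206 + 2*p/(-286 + H))
sqrt(L((12 - 13)*(-12), 21) + W) = sqrt(2*(-29458 + 21 + 103*((12 - 13)*(-12)))/(-286 + (12 - 13)*(-12)) - 1537) = sqrt(2*(-29458 + 21 + 103*(-1*(-12)))/(-286 - 1*(-12)) - 1537) = sqrt(2*(-29458 + 21 + 103*12)/(-286 + 12) - 1537) = sqrt(2*(-29458 + 21 + 1236)/(-274) - 1537) = sqrt(2*(-1/274)*(-28201) - 1537) = sqrt(28201/137 - 1537) = sqrt(-182368/137) = 4*I*sqrt(1561526)/137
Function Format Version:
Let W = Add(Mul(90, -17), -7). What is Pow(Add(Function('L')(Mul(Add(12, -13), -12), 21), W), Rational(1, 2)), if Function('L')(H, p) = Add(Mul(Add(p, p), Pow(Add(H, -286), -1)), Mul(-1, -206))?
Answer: Mul(Rational(4, 137), I, Pow(1561526, Rational(1, 2))) ≈ Mul(36.485, I)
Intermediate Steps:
W = -1537 (W = Add(-1530, -7) = -1537)
Function('L')(H, p) = Add(206, Mul(2, p, Pow(Add(-286, H), -1))) (Function('L')(H, p) = Add(Mul(Mul(2, p), Pow(Add(-286, H), -1)), 206) = Add(Mul(2, p, Pow(Add(-286, H), -1)), 206) = Add(206, Mul(2, p, Pow(Add(-286, H), -1))))
Pow(Add(Function('L')(Mul(Add(12, -13), -12), 21), W), Rational(1, 2)) = Pow(Add(Mul(2, Pow(Add(-286, Mul(Add(12, -13), -12)), -1), Add(-29458, 21, Mul(103, Mul(Add(12, -13), -12)))), -1537), Rational(1, 2)) = Pow(Add(Mul(2, Pow(Add(-286, Mul(-1, -12)), -1), Add(-29458, 21, Mul(103, Mul(-1, -12)))), -1537), Rational(1, 2)) = Pow(Add(Mul(2, Pow(Add(-286, 12), -1), Add(-29458, 21, Mul(103, 12))), -1537), Rational(1, 2)) = Pow(Add(Mul(2, Pow(-274, -1), Add(-29458, 21, 1236)), -1537), Rational(1, 2)) = Pow(Add(Mul(2, Rational(-1, 274), -28201), -1537), Rational(1, 2)) = Pow(Add(Rational(28201, 137), -1537), Rational(1, 2)) = Pow(Rational(-182368, 137), Rational(1, 2)) = Mul(Rational(4, 137), I, Pow(1561526, Rational(1, 2)))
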